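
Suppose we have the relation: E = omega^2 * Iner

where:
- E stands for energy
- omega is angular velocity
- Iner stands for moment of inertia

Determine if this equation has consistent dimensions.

Yes

E (energy) has dimensions [L^2 M T^-2].
omega (angular velocity) has dimensions [T^-1].
Iner (moment of inertia) has dimensions [L^2 M].

Left side: [L^2 M T^-2]
Right side: [L^2 M T^-2]

Both sides have the same dimensions, so the equation is dimensionally consistent.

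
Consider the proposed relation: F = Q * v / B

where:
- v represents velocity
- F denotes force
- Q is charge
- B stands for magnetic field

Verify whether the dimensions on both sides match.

No

v (velocity) has dimensions [L T^-1].
F (force) has dimensions [L M T^-2].
Q (charge) has dimensions [I T].
B (magnetic field) has dimensions [I^-1 M T^-2].

Left side: [L M T^-2]
Right side: [I^2 L M^-1 T^2]

The two sides have different dimensions, so the equation is NOT dimensionally consistent.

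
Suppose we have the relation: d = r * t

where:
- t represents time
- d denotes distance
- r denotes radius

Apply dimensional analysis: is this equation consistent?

No

t (time) has dimensions [T].
d (distance) has dimensions [L].
r (radius) has dimensions [L].

Left side: [L]
Right side: [L T]

The two sides have different dimensions, so the equation is NOT dimensionally consistent.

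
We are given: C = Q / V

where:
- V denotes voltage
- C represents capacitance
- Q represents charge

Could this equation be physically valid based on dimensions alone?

Yes

V (voltage) has dimensions [I^-1 L^2 M T^-3].
C (capacitance) has dimensions [I^2 L^-2 M^-1 T^4].
Q (charge) has dimensions [I T].

Left side: [I^2 L^-2 M^-1 T^4]
Right side: [I^2 L^-2 M^-1 T^4]

Both sides have the same dimensions, so the equation is dimensionally consistent.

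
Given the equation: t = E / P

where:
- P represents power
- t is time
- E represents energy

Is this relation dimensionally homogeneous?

Yes

P (power) has dimensions [L^2 M T^-3].
t (time) has dimensions [T].
E (energy) has dimensions [L^2 M T^-2].

Left side: [T]
Right side: [T]

Both sides have the same dimensions, so the equation is dimensionally consistent.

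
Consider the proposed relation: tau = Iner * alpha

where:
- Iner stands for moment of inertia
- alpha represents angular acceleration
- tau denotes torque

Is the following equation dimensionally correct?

Yes

Iner (moment of inertia) has dimensions [L^2 M].
alpha (angular acceleration) has dimensions [T^-2].
tau (torque) has dimensions [L^2 M T^-2].

Left side: [L^2 M T^-2]
Right side: [L^2 M T^-2]

Both sides have the same dimensions, so the equation is dimensionally consistent.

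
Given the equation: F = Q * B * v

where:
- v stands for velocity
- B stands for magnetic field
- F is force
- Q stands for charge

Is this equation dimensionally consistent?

Yes

v (velocity) has dimensions [L T^-1].
B (magnetic field) has dimensions [I^-1 M T^-2].
F (force) has dimensions [L M T^-2].
Q (charge) has dimensions [I T].

Left side: [L M T^-2]
Right side: [L M T^-2]

Both sides have the same dimensions, so the equation is dimensionally consistent.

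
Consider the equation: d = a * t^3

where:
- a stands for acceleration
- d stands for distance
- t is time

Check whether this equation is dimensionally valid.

No

a (acceleration) has dimensions [L T^-2].
d (distance) has dimensions [L].
t (time) has dimensions [T].

Left side: [L]
Right side: [L T]

The two sides have different dimensions, so the equation is NOT dimensionally consistent.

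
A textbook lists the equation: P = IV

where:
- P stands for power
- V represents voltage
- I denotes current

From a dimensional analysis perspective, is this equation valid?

Yes

P (power) has dimensions [L^2 M T^-3].
V (voltage) has dimensions [I^-1 L^2 M T^-3].
I (current) has dimensions [I].

Left side: [L^2 M T^-3]
Right side: [L^2 M T^-3]

Both sides have the same dimensions, so the equation is dimensionally consistent.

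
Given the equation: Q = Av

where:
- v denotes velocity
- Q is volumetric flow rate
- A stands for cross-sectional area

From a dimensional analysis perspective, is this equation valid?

Yes

v (velocity) has dimensions [L T^-1].
Q (volumetric flow rate) has dimensions [L^3 T^-1].
A (cross-sectional area) has dimensions [L^2].

Left side: [L^3 T^-1]
Right side: [L^3 T^-1]

Both sides have the same dimensions, so the equation is dimensionally consistent.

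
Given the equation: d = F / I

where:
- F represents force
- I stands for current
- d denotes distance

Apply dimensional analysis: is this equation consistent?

No

F (force) has dimensions [L M T^-2].
I (current) has dimensions [I].
d (distance) has dimensions [L].

Left side: [L]
Right side: [I^-1 L M T^-2]

The two sides have different dimensions, so the equation is NOT dimensionally consistent.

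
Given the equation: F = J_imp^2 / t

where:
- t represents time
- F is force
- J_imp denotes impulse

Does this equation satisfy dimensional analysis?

No

t (time) has dimensions [T].
F (force) has dimensions [L M T^-2].
J_imp (impulse) has dimensions [L M T^-1].

Left side: [L M T^-2]
Right side: [L^2 M^2 T^-3]

The two sides have different dimensions, so the equation is NOT dimensionally consistent.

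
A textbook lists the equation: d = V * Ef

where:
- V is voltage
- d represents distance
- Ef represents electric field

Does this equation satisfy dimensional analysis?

No

V (voltage) has dimensions [I^-1 L^2 M T^-3].
d (distance) has dimensions [L].
Ef (electric field) has dimensions [I^-1 L M T^-3].

Left side: [L]
Right side: [I^-2 L^3 M^2 T^-6]

The two sides have different dimensions, so the equation is NOT dimensionally consistent.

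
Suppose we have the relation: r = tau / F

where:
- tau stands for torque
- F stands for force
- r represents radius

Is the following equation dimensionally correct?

Yes

tau (torque) has dimensions [L^2 M T^-2].
F (force) has dimensions [L M T^-2].
r (radius) has dimensions [L].

Left side: [L]
Right side: [L]

Both sides have the same dimensions, so the equation is dimensionally consistent.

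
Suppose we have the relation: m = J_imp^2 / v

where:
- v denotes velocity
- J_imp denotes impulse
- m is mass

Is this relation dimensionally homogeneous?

No

v (velocity) has dimensions [L T^-1].
J_imp (impulse) has dimensions [L M T^-1].
m (mass) has dimensions [M].

Left side: [M]
Right side: [L M^2 T^-1]

The two sides have different dimensions, so the equation is NOT dimensionally consistent.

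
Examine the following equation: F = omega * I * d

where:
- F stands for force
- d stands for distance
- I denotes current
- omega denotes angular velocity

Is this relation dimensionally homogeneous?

No

F (force) has dimensions [L M T^-2].
d (distance) has dimensions [L].
I (current) has dimensions [I].
omega (angular velocity) has dimensions [T^-1].

Left side: [L M T^-2]
Right side: [I L T^-1]

The two sides have different dimensions, so the equation is NOT dimensionally consistent.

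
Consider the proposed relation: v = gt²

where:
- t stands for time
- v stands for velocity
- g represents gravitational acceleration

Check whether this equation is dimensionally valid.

No

t (time) has dimensions [T].
v (velocity) has dimensions [L T^-1].
g (gravitational acceleration) has dimensions [L T^-2].

Left side: [L T^-1]
Right side: [L]

The two sides have different dimensions, so the equation is NOT dimensionally consistent.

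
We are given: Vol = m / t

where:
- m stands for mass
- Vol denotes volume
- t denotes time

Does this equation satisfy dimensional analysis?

No

m (mass) has dimensions [M].
Vol (volume) has dimensions [L^3].
t (time) has dimensions [T].

Left side: [L^3]
Right side: [M T^-1]

The two sides have different dimensions, so the equation is NOT dimensionally consistent.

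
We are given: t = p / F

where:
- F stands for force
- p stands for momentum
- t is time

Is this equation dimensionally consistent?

Yes

F (force) has dimensions [L M T^-2].
p (momentum) has dimensions [L M T^-1].
t (time) has dimensions [T].

Left side: [T]
Right side: [T]

Both sides have the same dimensions, so the equation is dimensionally consistent.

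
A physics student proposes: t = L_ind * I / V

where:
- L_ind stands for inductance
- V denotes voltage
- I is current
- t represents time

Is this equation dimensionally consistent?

Yes

L_ind (inductance) has dimensions [I^-2 L^2 M T^-2].
V (voltage) has dimensions [I^-1 L^2 M T^-3].
I (current) has dimensions [I].
t (time) has dimensions [T].

Left side: [T]
Right side: [T]

Both sides have the same dimensions, so the equation is dimensionally consistent.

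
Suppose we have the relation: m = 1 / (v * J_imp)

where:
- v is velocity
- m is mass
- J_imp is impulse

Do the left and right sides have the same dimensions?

No

v (velocity) has dimensions [L T^-1].
m (mass) has dimensions [M].
J_imp (impulse) has dimensions [L M T^-1].

Left side: [M]
Right side: [L^-2 M^-1 T^2]

The two sides have different dimensions, so the equation is NOT dimensionally consistent.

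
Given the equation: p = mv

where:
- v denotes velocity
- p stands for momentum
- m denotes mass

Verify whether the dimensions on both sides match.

Yes

v (velocity) has dimensions [L T^-1].
p (momentum) has dimensions [L M T^-1].
m (mass) has dimensions [M].

Left side: [L M T^-1]
Right side: [L M T^-1]

Both sides have the same dimensions, so the equation is dimensionally consistent.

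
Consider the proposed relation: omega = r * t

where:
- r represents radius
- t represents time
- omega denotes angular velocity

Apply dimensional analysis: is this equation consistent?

No

r (radius) has dimensions [L].
t (time) has dimensions [T].
omega (angular velocity) has dimensions [T^-1].

Left side: [T^-1]
Right side: [L T]

The two sides have different dimensions, so the equation is NOT dimensionally consistent.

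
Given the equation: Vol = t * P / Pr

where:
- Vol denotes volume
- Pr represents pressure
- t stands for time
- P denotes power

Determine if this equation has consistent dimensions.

Yes

Vol (volume) has dimensions [L^3].
Pr (pressure) has dimensions [L^-1 M T^-2].
t (time) has dimensions [T].
P (power) has dimensions [L^2 M T^-3].

Left side: [L^3]
Right side: [L^3]

Both sides have the same dimensions, so the equation is dimensionally consistent.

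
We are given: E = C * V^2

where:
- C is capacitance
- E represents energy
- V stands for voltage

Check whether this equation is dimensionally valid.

Yes

C (capacitance) has dimensions [I^2 L^-2 M^-1 T^4].
E (energy) has dimensions [L^2 M T^-2].
V (voltage) has dimensions [I^-1 L^2 M T^-3].

Left side: [L^2 M T^-2]
Right side: [L^2 M T^-2]

Both sides have the same dimensions, so the equation is dimensionally consistent.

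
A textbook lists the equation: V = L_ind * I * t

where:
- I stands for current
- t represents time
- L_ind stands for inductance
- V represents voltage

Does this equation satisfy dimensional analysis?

No

I (current) has dimensions [I].
t (time) has dimensions [T].
L_ind (inductance) has dimensions [I^-2 L^2 M T^-2].
V (voltage) has dimensions [I^-1 L^2 M T^-3].

Left side: [I^-1 L^2 M T^-3]
Right side: [I^-1 L^2 M T^-1]

The two sides have different dimensions, so the equation is NOT dimensionally consistent.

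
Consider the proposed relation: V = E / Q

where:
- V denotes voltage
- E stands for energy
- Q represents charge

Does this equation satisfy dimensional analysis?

Yes

V (voltage) has dimensions [I^-1 L^2 M T^-3].
E (energy) has dimensions [L^2 M T^-2].
Q (charge) has dimensions [I T].

Left side: [I^-1 L^2 M T^-3]
Right side: [I^-1 L^2 M T^-3]

Both sides have the same dimensions, so the equation is dimensionally consistent.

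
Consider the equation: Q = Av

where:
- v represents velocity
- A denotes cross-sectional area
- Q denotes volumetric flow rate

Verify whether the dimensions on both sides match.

Yes

v (velocity) has dimensions [L T^-1].
A (cross-sectional area) has dimensions [L^2].
Q (volumetric flow rate) has dimensions [L^3 T^-1].

Left side: [L^3 T^-1]
Right side: [L^3 T^-1]

Both sides have the same dimensions, so the equation is dimensionally consistent.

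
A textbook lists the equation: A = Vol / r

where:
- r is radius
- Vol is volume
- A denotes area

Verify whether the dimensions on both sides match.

Yes

r (radius) has dimensions [L].
Vol (volume) has dimensions [L^3].
A (area) has dimensions [L^2].

Left side: [L^2]
Right side: [L^2]

Both sides have the same dimensions, so the equation is dimensionally consistent.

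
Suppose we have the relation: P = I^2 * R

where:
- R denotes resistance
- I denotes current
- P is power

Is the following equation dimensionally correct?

Yes

R (resistance) has dimensions [I^-2 L^2 M T^-3].
I (current) has dimensions [I].
P (power) has dimensions [L^2 M T^-3].

Left side: [L^2 M T^-3]
Right side: [L^2 M T^-3]

Both sides have the same dimensions, so the equation is dimensionally consistent.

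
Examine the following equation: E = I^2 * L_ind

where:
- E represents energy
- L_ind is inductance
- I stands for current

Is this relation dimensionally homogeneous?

Yes

E (energy) has dimensions [L^2 M T^-2].
L_ind (inductance) has dimensions [I^-2 L^2 M T^-2].
I (current) has dimensions [I].

Left side: [L^2 M T^-2]
Right side: [L^2 M T^-2]

Both sides have the same dimensions, so the equation is dimensionally consistent.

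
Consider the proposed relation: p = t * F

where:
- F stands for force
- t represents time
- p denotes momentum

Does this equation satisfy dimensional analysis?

Yes

F (force) has dimensions [L M T^-2].
t (time) has dimensions [T].
p (momentum) has dimensions [L M T^-1].

Left side: [L M T^-1]
Right side: [L M T^-1]

Both sides have the same dimensions, so the equation is dimensionally consistent.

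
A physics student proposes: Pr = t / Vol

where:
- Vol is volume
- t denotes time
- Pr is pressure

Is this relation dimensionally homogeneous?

No

Vol (volume) has dimensions [L^3].
t (time) has dimensions [T].
Pr (pressure) has dimensions [L^-1 M T^-2].

Left side: [L^-1 M T^-2]
Right side: [L^-3 T]

The two sides have different dimensions, so the equation is NOT dimensionally consistent.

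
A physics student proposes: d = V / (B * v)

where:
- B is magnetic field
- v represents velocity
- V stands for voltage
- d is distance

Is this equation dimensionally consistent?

Yes

B (magnetic field) has dimensions [I^-1 M T^-2].
v (velocity) has dimensions [L T^-1].
V (voltage) has dimensions [I^-1 L^2 M T^-3].
d (distance) has dimensions [L].

Left side: [L]
Right side: [L]

Both sides have the same dimensions, so the equation is dimensionally consistent.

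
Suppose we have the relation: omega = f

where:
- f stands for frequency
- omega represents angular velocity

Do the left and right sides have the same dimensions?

Yes

f (frequency) has dimensions [T^-1].
omega (angular velocity) has dimensions [T^-1].

Left side: [T^-1]
Right side: [T^-1]

Both sides have the same dimensions, so the equation is dimensionally consistent.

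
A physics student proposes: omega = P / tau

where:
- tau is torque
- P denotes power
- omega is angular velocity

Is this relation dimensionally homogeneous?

Yes

tau (torque) has dimensions [L^2 M T^-2].
P (power) has dimensions [L^2 M T^-3].
omega (angular velocity) has dimensions [T^-1].

Left side: [T^-1]
Right side: [T^-1]

Both sides have the same dimensions, so the equation is dimensionally consistent.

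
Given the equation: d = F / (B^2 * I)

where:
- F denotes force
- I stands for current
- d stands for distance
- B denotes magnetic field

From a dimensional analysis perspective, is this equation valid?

No

F (force) has dimensions [L M T^-2].
I (current) has dimensions [I].
d (distance) has dimensions [L].
B (magnetic field) has dimensions [I^-1 M T^-2].

Left side: [L]
Right side: [I L M^-1 T^2]

The two sides have different dimensions, so the equation is NOT dimensionally consistent.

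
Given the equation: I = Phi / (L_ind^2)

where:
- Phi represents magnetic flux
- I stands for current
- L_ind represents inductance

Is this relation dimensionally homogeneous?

No

Phi (magnetic flux) has dimensions [I^-1 L^2 M T^-2].
I (current) has dimensions [I].
L_ind (inductance) has dimensions [I^-2 L^2 M T^-2].

Left side: [I]
Right side: [I^3 L^-2 M^-1 T^2]

The two sides have different dimensions, so the equation is NOT dimensionally consistent.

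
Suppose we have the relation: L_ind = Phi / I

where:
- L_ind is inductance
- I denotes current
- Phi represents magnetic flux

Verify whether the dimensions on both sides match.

Yes

L_ind (inductance) has dimensions [I^-2 L^2 M T^-2].
I (current) has dimensions [I].
Phi (magnetic flux) has dimensions [I^-1 L^2 M T^-2].

Left side: [I^-2 L^2 M T^-2]
Right side: [I^-2 L^2 M T^-2]

Both sides have the same dimensions, so the equation is dimensionally consistent.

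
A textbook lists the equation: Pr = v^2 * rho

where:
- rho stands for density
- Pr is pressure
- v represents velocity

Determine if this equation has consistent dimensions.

Yes

rho (density) has dimensions [L^-3 M].
Pr (pressure) has dimensions [L^-1 M T^-2].
v (velocity) has dimensions [L T^-1].

Left side: [L^-1 M T^-2]
Right side: [L^-1 M T^-2]

Both sides have the same dimensions, so the equation is dimensionally consistent.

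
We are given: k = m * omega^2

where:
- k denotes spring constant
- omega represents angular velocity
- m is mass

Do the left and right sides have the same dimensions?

Yes

k (spring constant) has dimensions [M T^-2].
omega (angular velocity) has dimensions [T^-1].
m (mass) has dimensions [M].

Left side: [M T^-2]
Right side: [M T^-2]

Both sides have the same dimensions, so the equation is dimensionally consistent.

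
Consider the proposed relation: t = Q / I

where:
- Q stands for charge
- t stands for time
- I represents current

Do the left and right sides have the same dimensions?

Yes

Q (charge) has dimensions [I T].
t (time) has dimensions [T].
I (current) has dimensions [I].

Left side: [T]
Right side: [T]

Both sides have the same dimensions, so the equation is dimensionally consistent.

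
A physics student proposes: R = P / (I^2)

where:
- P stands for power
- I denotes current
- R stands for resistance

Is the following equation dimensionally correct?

Yes

P (power) has dimensions [L^2 M T^-3].
I (current) has dimensions [I].
R (resistance) has dimensions [I^-2 L^2 M T^-3].

Left side: [I^-2 L^2 M T^-3]
Right side: [I^-2 L^2 M T^-3]

Both sides have the same dimensions, so the equation is dimensionally consistent.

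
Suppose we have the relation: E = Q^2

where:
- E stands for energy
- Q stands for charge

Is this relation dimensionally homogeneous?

No

E (energy) has dimensions [L^2 M T^-2].
Q (charge) has dimensions [I T].

Left side: [L^2 M T^-2]
Right side: [I^2 T^2]

The two sides have different dimensions, so the equation is NOT dimensionally consistent.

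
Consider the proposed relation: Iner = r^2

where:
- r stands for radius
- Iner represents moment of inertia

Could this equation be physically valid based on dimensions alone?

No

r (radius) has dimensions [L].
Iner (moment of inertia) has dimensions [L^2 M].

Left side: [L^2 M]
Right side: [L^2]

The two sides have different dimensions, so the equation is NOT dimensionally consistent.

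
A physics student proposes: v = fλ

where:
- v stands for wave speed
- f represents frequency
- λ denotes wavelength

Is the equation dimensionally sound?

Yes

v (wave speed) has dimensions [L T^-1].
f (frequency) has dimensions [T^-1].
λ (wavelength) has dimensions [L].

Left side: [L T^-1]
Right side: [L T^-1]

Both sides have the same dimensions, so the equation is dimensionally consistent.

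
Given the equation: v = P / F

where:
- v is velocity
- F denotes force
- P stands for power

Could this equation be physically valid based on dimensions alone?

Yes

v (velocity) has dimensions [L T^-1].
F (force) has dimensions [L M T^-2].
P (power) has dimensions [L^2 M T^-3].

Left side: [L T^-1]
Right side: [L T^-1]

Both sides have the same dimensions, so the equation is dimensionally consistent.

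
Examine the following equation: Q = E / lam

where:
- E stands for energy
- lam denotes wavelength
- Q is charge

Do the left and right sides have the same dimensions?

No

E (energy) has dimensions [L^2 M T^-2].
lam (wavelength) has dimensions [L].
Q (charge) has dimensions [I T].

Left side: [I T]
Right side: [L M T^-2]

The two sides have different dimensions, so the equation is NOT dimensionally consistent.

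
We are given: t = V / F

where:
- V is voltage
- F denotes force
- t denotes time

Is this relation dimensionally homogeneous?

No

V (voltage) has dimensions [I^-1 L^2 M T^-3].
F (force) has dimensions [L M T^-2].
t (time) has dimensions [T].

Left side: [T]
Right side: [I^-1 L T^-1]

The two sides have different dimensions, so the equation is NOT dimensionally consistent.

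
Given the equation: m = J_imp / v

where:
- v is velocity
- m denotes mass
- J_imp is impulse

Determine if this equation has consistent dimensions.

Yes

v (velocity) has dimensions [L T^-1].
m (mass) has dimensions [M].
J_imp (impulse) has dimensions [L M T^-1].

Left side: [M]
Right side: [M]

Both sides have the same dimensions, so the equation is dimensionally consistent.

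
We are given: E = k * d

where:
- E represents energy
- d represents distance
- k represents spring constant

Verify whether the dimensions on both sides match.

No

E (energy) has dimensions [L^2 M T^-2].
d (distance) has dimensions [L].
k (spring constant) has dimensions [M T^-2].

Left side: [L^2 M T^-2]
Right side: [L M T^-2]

The two sides have different dimensions, so the equation is NOT dimensionally consistent.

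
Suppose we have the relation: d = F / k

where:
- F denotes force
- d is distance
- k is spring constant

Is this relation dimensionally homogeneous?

Yes

F (force) has dimensions [L M T^-2].
d (distance) has dimensions [L].
k (spring constant) has dimensions [M T^-2].

Left side: [L]
Right side: [L]

Both sides have the same dimensions, so the equation is dimensionally consistent.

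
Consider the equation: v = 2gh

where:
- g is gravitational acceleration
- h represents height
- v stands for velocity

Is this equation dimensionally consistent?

No

g (gravitational acceleration) has dimensions [L T^-2].
h (height) has dimensions [L].
v (velocity) has dimensions [L T^-1].

Left side: [L T^-1]
Right side: [L^2 T^-2]

The two sides have different dimensions, so the equation is NOT dimensionally consistent.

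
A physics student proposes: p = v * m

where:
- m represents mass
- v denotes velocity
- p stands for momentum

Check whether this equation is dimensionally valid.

Yes

m (mass) has dimensions [M].
v (velocity) has dimensions [L T^-1].
p (momentum) has dimensions [L M T^-1].

Left side: [L M T^-1]
Right side: [L M T^-1]

Both sides have the same dimensions, so the equation is dimensionally consistent.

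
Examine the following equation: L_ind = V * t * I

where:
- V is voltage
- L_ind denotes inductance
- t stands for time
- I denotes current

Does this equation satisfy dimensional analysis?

No

V (voltage) has dimensions [I^-1 L^2 M T^-3].
L_ind (inductance) has dimensions [I^-2 L^2 M T^-2].
t (time) has dimensions [T].
I (current) has dimensions [I].

Left side: [I^-2 L^2 M T^-2]
Right side: [L^2 M T^-2]

The two sides have different dimensions, so the equation is NOT dimensionally consistent.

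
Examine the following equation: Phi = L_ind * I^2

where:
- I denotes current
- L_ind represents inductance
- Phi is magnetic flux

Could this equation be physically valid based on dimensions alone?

No

I (current) has dimensions [I].
L_ind (inductance) has dimensions [I^-2 L^2 M T^-2].
Phi (magnetic flux) has dimensions [I^-1 L^2 M T^-2].

Left side: [I^-1 L^2 M T^-2]
Right side: [L^2 M T^-2]

The two sides have different dimensions, so the equation is NOT dimensionally consistent.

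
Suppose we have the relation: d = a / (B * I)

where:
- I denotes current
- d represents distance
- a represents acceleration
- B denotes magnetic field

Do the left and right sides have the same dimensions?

No

I (current) has dimensions [I].
d (distance) has dimensions [L].
a (acceleration) has dimensions [L T^-2].
B (magnetic field) has dimensions [I^-1 M T^-2].

Left side: [L]
Right side: [L M^-1]

The two sides have different dimensions, so the equation is NOT dimensionally consistent.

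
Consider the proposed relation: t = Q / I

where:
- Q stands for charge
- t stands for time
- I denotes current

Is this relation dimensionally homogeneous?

Yes

Q (charge) has dimensions [I T].
t (time) has dimensions [T].
I (current) has dimensions [I].

Left side: [T]
Right side: [T]

Both sides have the same dimensions, so the equation is dimensionally consistent.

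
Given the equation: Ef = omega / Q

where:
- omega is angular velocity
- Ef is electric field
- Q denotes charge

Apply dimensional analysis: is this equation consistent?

No

omega (angular velocity) has dimensions [T^-1].
Ef (electric field) has dimensions [I^-1 L M T^-3].
Q (charge) has dimensions [I T].

Left side: [I^-1 L M T^-3]
Right side: [I^-1 T^-2]

The two sides have different dimensions, so the equation is NOT dimensionally consistent.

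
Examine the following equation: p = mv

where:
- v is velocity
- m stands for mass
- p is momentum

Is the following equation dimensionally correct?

Yes

v (velocity) has dimensions [L T^-1].
m (mass) has dimensions [M].
p (momentum) has dimensions [L M T^-1].

Left side: [L M T^-1]
Right side: [L M T^-1]

Both sides have the same dimensions, so the equation is dimensionally consistent.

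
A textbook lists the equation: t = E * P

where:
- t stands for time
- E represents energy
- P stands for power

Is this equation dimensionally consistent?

No

t (time) has dimensions [T].
E (energy) has dimensions [L^2 M T^-2].
P (power) has dimensions [L^2 M T^-3].

Left side: [T]
Right side: [L^4 M^2 T^-5]

The two sides have different dimensions, so the equation is NOT dimensionally consistent.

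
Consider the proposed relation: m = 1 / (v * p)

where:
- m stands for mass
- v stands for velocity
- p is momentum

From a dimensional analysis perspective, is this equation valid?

No

m (mass) has dimensions [M].
v (velocity) has dimensions [L T^-1].
p (momentum) has dimensions [L M T^-1].

Left side: [M]
Right side: [L^-2 M^-1 T^2]

The two sides have different dimensions, so the equation is NOT dimensionally consistent.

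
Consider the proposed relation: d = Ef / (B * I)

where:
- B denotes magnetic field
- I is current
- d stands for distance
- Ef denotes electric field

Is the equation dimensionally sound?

No

B (magnetic field) has dimensions [I^-1 M T^-2].
I (current) has dimensions [I].
d (distance) has dimensions [L].
Ef (electric field) has dimensions [I^-1 L M T^-3].

Left side: [L]
Right side: [I^-1 L T^-1]

The two sides have different dimensions, so the equation is NOT dimensionally consistent.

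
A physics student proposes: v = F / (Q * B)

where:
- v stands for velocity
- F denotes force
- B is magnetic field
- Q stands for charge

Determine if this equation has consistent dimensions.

Yes

v (velocity) has dimensions [L T^-1].
F (force) has dimensions [L M T^-2].
B (magnetic field) has dimensions [I^-1 M T^-2].
Q (charge) has dimensions [I T].

Left side: [L T^-1]
Right side: [L T^-1]

Both sides have the same dimensions, so the equation is dimensionally consistent.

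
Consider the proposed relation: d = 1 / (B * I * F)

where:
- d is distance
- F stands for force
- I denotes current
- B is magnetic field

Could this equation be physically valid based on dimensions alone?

No

d (distance) has dimensions [L].
F (force) has dimensions [L M T^-2].
I (current) has dimensions [I].
B (magnetic field) has dimensions [I^-1 M T^-2].

Left side: [L]
Right side: [L^-1 M^-2 T^4]

The two sides have different dimensions, so the equation is NOT dimensionally consistent.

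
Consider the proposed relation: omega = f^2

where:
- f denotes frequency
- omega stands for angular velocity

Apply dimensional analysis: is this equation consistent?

No

f (frequency) has dimensions [T^-1].
omega (angular velocity) has dimensions [T^-1].

Left side: [T^-1]
Right side: [T^-2]

The two sides have different dimensions, so the equation is NOT dimensionally consistent.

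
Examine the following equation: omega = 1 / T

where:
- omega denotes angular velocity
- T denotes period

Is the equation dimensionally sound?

Yes

omega (angular velocity) has dimensions [T^-1].
T (period) has dimensions [T].

Left side: [T^-1]
Right side: [T^-1]

Both sides have the same dimensions, so the equation is dimensionally consistent.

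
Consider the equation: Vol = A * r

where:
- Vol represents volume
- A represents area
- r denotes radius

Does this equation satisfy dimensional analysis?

Yes

Vol (volume) has dimensions [L^3].
A (area) has dimensions [L^2].
r (radius) has dimensions [L].

Left side: [L^3]
Right side: [L^3]

Both sides have the same dimensions, so the equation is dimensionally consistent.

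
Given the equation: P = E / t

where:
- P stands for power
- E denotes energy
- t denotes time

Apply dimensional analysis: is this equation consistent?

Yes

P (power) has dimensions [L^2 M T^-3].
E (energy) has dimensions [L^2 M T^-2].
t (time) has dimensions [T].

Left side: [L^2 M T^-3]
Right side: [L^2 M T^-3]

Both sides have the same dimensions, so the equation is dimensionally consistent.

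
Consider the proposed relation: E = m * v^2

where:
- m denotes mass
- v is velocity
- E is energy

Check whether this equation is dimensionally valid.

Yes

m (mass) has dimensions [M].
v (velocity) has dimensions [L T^-1].
E (energy) has dimensions [L^2 M T^-2].

Left side: [L^2 M T^-2]
Right side: [L^2 M T^-2]

Both sides have the same dimensions, so the equation is dimensionally consistent.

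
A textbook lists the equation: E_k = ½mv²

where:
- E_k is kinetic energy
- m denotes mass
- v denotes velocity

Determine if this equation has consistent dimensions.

Yes

E_k (kinetic energy) has dimensions [L^2 M T^-2].
m (mass) has dimensions [M].
v (velocity) has dimensions [L T^-1].

Left side: [L^2 M T^-2]
Right side: [L^2 M T^-2]

Both sides have the same dimensions, so the equation is dimensionally consistent.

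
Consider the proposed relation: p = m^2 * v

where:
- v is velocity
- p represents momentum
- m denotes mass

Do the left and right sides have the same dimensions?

No

v (velocity) has dimensions [L T^-1].
p (momentum) has dimensions [L M T^-1].
m (mass) has dimensions [M].

Left side: [L M T^-1]
Right side: [L M^2 T^-1]

The two sides have different dimensions, so the equation is NOT dimensionally consistent.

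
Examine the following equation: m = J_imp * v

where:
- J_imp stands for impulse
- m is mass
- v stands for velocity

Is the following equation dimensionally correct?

No

J_imp (impulse) has dimensions [L M T^-1].
m (mass) has dimensions [M].
v (velocity) has dimensions [L T^-1].

Left side: [M]
Right side: [L^2 M T^-2]

The two sides have different dimensions, so the equation is NOT dimensionally consistent.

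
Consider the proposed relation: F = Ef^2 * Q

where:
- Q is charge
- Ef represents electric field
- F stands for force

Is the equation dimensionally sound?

No

Q (charge) has dimensions [I T].
Ef (electric field) has dimensions [I^-1 L M T^-3].
F (force) has dimensions [L M T^-2].

Left side: [L M T^-2]
Right side: [I^-1 L^2 M^2 T^-5]

The two sides have different dimensions, so the equation is NOT dimensionally consistent.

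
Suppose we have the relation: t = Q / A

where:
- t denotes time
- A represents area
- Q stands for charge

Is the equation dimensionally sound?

No

t (time) has dimensions [T].
A (area) has dimensions [L^2].
Q (charge) has dimensions [I T].

Left side: [T]
Right side: [I L^-2 T]

The two sides have different dimensions, so the equation is NOT dimensionally consistent.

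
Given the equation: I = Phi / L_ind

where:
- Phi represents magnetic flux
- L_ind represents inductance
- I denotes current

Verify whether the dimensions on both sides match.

Yes

Phi (magnetic flux) has dimensions [I^-1 L^2 M T^-2].
L_ind (inductance) has dimensions [I^-2 L^2 M T^-2].
I (current) has dimensions [I].

Left side: [I]
Right side: [I]

Both sides have the same dimensions, so the equation is dimensionally consistent.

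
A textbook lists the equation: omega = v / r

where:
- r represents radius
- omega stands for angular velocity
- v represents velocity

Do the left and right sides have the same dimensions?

Yes

r (radius) has dimensions [L].
omega (angular velocity) has dimensions [T^-1].
v (velocity) has dimensions [L T^-1].

Left side: [T^-1]
Right side: [T^-1]

Both sides have the same dimensions, so the equation is dimensionally consistent.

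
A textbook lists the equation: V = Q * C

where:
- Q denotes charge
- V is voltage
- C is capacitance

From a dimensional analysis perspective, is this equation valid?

No

Q (charge) has dimensions [I T].
V (voltage) has dimensions [I^-1 L^2 M T^-3].
C (capacitance) has dimensions [I^2 L^-2 M^-1 T^4].

Left side: [I^-1 L^2 M T^-3]
Right side: [I^3 L^-2 M^-1 T^5]

The two sides have different dimensions, so the equation is NOT dimensionally consistent.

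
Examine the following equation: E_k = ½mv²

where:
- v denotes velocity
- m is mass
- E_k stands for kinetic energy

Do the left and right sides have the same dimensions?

Yes

v (velocity) has dimensions [L T^-1].
m (mass) has dimensions [M].
E_k (kinetic energy) has dimensions [L^2 M T^-2].

Left side: [L^2 M T^-2]
Right side: [L^2 M T^-2]

Both sides have the same dimensions, so the equation is dimensionally consistent.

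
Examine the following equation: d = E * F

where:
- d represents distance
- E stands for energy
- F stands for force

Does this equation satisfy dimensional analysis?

No

d (distance) has dimensions [L].
E (energy) has dimensions [L^2 M T^-2].
F (force) has dimensions [L M T^-2].

Left side: [L]
Right side: [L^3 M^2 T^-4]

The two sides have different dimensions, so the equation is NOT dimensionally consistent.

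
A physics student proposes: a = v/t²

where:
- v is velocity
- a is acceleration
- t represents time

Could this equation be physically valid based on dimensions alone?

No

v (velocity) has dimensions [L T^-1].
a (acceleration) has dimensions [L T^-2].
t (time) has dimensions [T].

Left side: [L T^-2]
Right side: [L T^-3]

The two sides have different dimensions, so the equation is NOT dimensionally consistent.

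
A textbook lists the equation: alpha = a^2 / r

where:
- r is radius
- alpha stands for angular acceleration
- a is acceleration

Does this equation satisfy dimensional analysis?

No

r (radius) has dimensions [L].
alpha (angular acceleration) has dimensions [T^-2].
a (acceleration) has dimensions [L T^-2].

Left side: [T^-2]
Right side: [L T^-4]

The two sides have different dimensions, so the equation is NOT dimensionally consistent.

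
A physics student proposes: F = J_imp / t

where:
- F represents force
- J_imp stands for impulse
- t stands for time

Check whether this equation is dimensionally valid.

Yes

F (force) has dimensions [L M T^-2].
J_imp (impulse) has dimensions [L M T^-1].
t (time) has dimensions [T].

Left side: [L M T^-2]
Right side: [L M T^-2]

Both sides have the same dimensions, so the equation is dimensionally consistent.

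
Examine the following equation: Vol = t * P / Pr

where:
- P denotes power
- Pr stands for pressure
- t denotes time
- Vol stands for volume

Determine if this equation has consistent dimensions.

Yes

P (power) has dimensions [L^2 M T^-3].
Pr (pressure) has dimensions [L^-1 M T^-2].
t (time) has dimensions [T].
Vol (volume) has dimensions [L^3].

Left side: [L^3]
Right side: [L^3]

Both sides have the same dimensions, so the equation is dimensionally consistent.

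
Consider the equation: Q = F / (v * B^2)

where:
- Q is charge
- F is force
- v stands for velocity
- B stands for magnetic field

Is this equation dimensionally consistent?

No

Q (charge) has dimensions [I T].
F (force) has dimensions [L M T^-2].
v (velocity) has dimensions [L T^-1].
B (magnetic field) has dimensions [I^-1 M T^-2].

Left side: [I T]
Right side: [I^2 M^-1 T^3]

The two sides have different dimensions, so the equation is NOT dimensionally consistent.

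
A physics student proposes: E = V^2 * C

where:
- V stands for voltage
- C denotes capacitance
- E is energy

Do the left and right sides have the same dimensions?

Yes

V (voltage) has dimensions [I^-1 L^2 M T^-3].
C (capacitance) has dimensions [I^2 L^-2 M^-1 T^4].
E (energy) has dimensions [L^2 M T^-2].

Left side: [L^2 M T^-2]
Right side: [L^2 M T^-2]

Both sides have the same dimensions, so the equation is dimensionally consistent.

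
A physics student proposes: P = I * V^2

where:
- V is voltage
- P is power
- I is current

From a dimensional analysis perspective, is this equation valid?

No

V (voltage) has dimensions [I^-1 L^2 M T^-3].
P (power) has dimensions [L^2 M T^-3].
I (current) has dimensions [I].

Left side: [L^2 M T^-3]
Right side: [I^-1 L^4 M^2 T^-6]

The two sides have different dimensions, so the equation is NOT dimensionally consistent.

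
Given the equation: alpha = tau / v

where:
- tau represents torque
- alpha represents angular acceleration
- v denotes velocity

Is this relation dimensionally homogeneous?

No

tau (torque) has dimensions [L^2 M T^-2].
alpha (angular acceleration) has dimensions [T^-2].
v (velocity) has dimensions [L T^-1].

Left side: [T^-2]
Right side: [L M T^-1]

The two sides have different dimensions, so the equation is NOT dimensionally consistent.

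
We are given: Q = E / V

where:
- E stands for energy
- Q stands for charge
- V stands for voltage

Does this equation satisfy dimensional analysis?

Yes

E (energy) has dimensions [L^2 M T^-2].
Q (charge) has dimensions [I T].
V (voltage) has dimensions [I^-1 L^2 M T^-3].

Left side: [I T]
Right side: [I T]

Both sides have the same dimensions, so the equation is dimensionally consistent.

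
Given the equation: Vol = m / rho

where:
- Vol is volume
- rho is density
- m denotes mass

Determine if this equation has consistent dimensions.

Yes

Vol (volume) has dimensions [L^3].
rho (density) has dimensions [L^-3 M].
m (mass) has dimensions [M].

Left side: [L^3]
Right side: [L^3]

Both sides have the same dimensions, so the equation is dimensionally consistent.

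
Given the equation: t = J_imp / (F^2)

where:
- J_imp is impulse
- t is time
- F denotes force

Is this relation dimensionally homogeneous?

No

J_imp (impulse) has dimensions [L M T^-1].
t (time) has dimensions [T].
F (force) has dimensions [L M T^-2].

Left side: [T]
Right side: [L^-1 M^-1 T^3]

The two sides have different dimensions, so the equation is NOT dimensionally consistent.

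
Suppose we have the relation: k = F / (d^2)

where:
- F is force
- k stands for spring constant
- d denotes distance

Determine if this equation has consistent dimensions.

No

F (force) has dimensions [L M T^-2].
k (spring constant) has dimensions [M T^-2].
d (distance) has dimensions [L].

Left side: [M T^-2]
Right side: [L^-1 M T^-2]

The two sides have different dimensions, so the equation is NOT dimensionally consistent.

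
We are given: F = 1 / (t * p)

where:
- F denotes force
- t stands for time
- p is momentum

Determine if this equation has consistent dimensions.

No

F (force) has dimensions [L M T^-2].
t (time) has dimensions [T].
p (momentum) has dimensions [L M T^-1].

Left side: [L M T^-2]
Right side: [L^-1 M^-1]

The two sides have different dimensions, so the equation is NOT dimensionally consistent.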